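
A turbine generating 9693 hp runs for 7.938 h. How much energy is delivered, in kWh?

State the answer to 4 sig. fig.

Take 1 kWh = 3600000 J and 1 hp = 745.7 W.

5.738×10⁴ kWh

9693 hp × 745.7 → 7.22807×10⁶ W
7.938 h × 3600 → 28576.8 s
E = P × t = 7.22807×10⁶ W × 28576.8 s = 2.06555×10¹¹ J
2.06555×10¹¹ J ÷ (3600000 J/kWh) = 57376.4 kWh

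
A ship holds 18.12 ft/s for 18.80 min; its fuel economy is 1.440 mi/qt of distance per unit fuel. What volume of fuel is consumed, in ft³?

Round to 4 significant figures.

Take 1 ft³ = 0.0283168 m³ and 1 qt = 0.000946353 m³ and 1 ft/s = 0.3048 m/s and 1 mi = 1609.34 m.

18.12 ft/s → 5.52298 m/s
18.80 min → 1128 s
d = v × t = 5.52298 × 1128 = 6229.92 m
1.440 mi/qt → 2.44882×10⁶ m/m³
V = d / (distance per unit fuel) = 6229.92 / 2.44882×10⁶ = 0.00254405 m³
In ft³: 0.00254405 / 0.0283168 = 0.0898424 ft³

0.08984 ft³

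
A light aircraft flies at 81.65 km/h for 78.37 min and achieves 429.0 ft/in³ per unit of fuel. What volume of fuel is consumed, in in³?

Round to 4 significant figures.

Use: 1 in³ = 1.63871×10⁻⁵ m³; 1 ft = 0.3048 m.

815.6 in³

81.65 km/h → 22.6806 m/s
78.37 min → 4702.2 s
d = v × t = 22.6806 × 4702.2 = 106649 m
429.0 ft/in³ → 7.9794×10⁶ m/m³
V = d / (distance per unit fuel) = 106649 / 7.9794×10⁶ = 0.0133655 m³
In in³: 0.0133655 / 1.63871×10⁻⁵ = 815.611 in³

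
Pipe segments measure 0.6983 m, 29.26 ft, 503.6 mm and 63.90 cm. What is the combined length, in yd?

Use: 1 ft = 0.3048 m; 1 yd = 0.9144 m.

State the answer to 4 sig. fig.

11.77 yd

0.6983 m (already m)
29.26 ft × 0.3048 → 8.91845 m
503.6 mm × 0.001 → 0.5036 m
63.90 cm × 0.01 → 0.639 m
Combined: 0.6983 + 8.91845 + 0.5036 + 0.639 = 10.7594 m
In yd: 10.7594 / 0.9144 = 11.7666 yd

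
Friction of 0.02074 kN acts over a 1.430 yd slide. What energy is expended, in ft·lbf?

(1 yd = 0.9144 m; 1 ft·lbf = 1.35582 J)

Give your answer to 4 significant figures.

0.02074 kN × 1000 → 20.74 N
1.430 yd × 0.9144 → 1.30759 m
W = F × d = 20.74 N × 1.30759 m = 27.1194 J
27.1194 J ÷ (1.35582 J/ft·lbf) = 20.0022 ft·lbf

20.00 ft·lbf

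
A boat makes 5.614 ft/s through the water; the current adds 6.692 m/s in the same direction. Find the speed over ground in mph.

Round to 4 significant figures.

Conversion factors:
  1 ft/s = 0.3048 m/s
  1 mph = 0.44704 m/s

18.80 mph

5.614 ft/s × 0.3048 = 1.71115 m/s
6.692 m/s (already m/s)
Combined: 1.71115 + 6.692 = 8.40315 m/s
In mph: 8.40315 / 0.44704 = 18.7973 mph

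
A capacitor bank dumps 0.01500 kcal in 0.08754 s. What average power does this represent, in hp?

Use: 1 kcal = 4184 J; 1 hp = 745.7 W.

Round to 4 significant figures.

0.9614 hp

0.01500 kcal × 4184 → 62.76 J
P = E / t = 62.76 J / 0.08754 s = 716.929 W
716.929 W ÷ (745.7 W/hp) = 0.961417 hp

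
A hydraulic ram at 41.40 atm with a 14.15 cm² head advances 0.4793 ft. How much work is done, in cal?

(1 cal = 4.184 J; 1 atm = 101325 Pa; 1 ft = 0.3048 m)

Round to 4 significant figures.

207.3 cal

41.40 atm → 4.19486×10⁶ Pa
14.15 cm² → 0.001415 m²
F = P × A = 4.19486×10⁶ × 0.001415 = 5935.73 N
0.4793 ft → 0.146091 m
W = F × d = 5935.73 × 0.146091 = 867.157 J
In cal: 867.157 / 4.184 = 207.255 cal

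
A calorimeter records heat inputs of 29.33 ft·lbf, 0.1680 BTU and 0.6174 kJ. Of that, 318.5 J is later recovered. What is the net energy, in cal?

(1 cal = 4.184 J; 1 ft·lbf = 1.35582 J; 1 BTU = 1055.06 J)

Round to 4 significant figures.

29.33 ft·lbf × 1.35582 = 39.7662 J
0.1680 BTU × 1055.06 = 177.25 J
0.6174 kJ × 1000 = 617.4 J
318.5 J (already J)
Result: 39.7662 + 177.25 + 617.4 − 318.5 = 515.916 J
In cal: 515.916 / 4.184 = 123.307 cal

123.3 cal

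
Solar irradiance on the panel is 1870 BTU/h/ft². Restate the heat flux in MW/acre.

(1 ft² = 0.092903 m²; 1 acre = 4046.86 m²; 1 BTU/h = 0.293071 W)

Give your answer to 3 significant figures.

23.9 MW/acre

1870 BTU/h/ft² × 0.293071 W/BTU/h ÷ 0.092903 m²/ft² = 5899.09 W/m²
5899.09 W/m² ÷ 1000000 W/MW × 4046.86 m²/acre = 23.8728 MW/acre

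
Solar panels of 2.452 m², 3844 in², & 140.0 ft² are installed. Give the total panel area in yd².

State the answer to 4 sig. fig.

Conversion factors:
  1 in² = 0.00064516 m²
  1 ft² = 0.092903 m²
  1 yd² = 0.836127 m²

21.45 yd²

2.452 m² (already m²)
3844 in² × 0.00064516 = 2.48 m²
140.0 ft² × 0.092903 = 13.0064 m²
Sum: 2.452 + 2.48 + 13.0064 = 17.9384 m²
In yd²: 17.9384 / 0.836127 = 21.4542 yd²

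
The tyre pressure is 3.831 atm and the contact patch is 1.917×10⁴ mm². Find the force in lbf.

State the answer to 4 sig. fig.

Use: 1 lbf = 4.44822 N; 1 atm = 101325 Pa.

1673 lbf

3.831 atm × 101325 → 388176 Pa
1.917×10⁴ mm² × 10⁻⁶ → 0.01917 m²
F = P × A = 388176 Pa × 0.01917 m² = 7441.33 N
7441.33 N ÷ (4.44822 N/lbf) = 1672.88 lbf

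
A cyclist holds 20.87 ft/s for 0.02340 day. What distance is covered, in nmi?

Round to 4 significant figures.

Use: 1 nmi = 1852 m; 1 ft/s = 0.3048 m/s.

20.87 ft/s × 0.3048 → 6.36118 m/s
0.02340 day × 86400 → 2021.76 s
d = v × t = 6.36118 m/s × 2021.76 s = 12860.8 m
12860.8 m ÷ (1852 m/nmi) = 6.94428 nmi

6.944 nmi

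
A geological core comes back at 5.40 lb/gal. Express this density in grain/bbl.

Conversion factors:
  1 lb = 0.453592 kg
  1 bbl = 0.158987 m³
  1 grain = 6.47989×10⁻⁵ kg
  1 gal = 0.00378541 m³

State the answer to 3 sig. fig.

5.40 lb/gal × 0.453592 kg/lb ÷ 0.00378541 m³/gal = 647.062 kg/m³
647.062 kg/m³ ÷ 6.47989×10⁻⁵ kg/grain × 0.158987 m³/bbl = 1.5876×10⁶ grain/bbl

1.59×10⁶ grain/bbl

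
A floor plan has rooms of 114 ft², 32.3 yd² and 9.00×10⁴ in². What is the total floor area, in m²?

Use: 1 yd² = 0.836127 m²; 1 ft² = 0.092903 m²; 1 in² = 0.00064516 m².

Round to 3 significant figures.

95.7 m²

114 ft² × 0.092903 = 10.5909 m²
32.3 yd² × 0.836127 = 27.0069 m²
9.00×10⁴ in² × 0.00064516 = 58.0644 m²
Total: 10.5909 + 27.0069 + 58.0644 = 95.6622 m²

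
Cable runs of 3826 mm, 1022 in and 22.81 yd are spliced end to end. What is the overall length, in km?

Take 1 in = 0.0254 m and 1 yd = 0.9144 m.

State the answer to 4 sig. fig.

0.05064 km

3826 mm × 0.001 → 3.826 m
1022 in × 0.0254 → 25.9588 m
22.81 yd × 0.9144 → 20.8575 m
Sum: 3.826 + 25.9588 + 20.8575 = 50.6423 m
In km: 50.6423 / 1000 = 0.0506423 km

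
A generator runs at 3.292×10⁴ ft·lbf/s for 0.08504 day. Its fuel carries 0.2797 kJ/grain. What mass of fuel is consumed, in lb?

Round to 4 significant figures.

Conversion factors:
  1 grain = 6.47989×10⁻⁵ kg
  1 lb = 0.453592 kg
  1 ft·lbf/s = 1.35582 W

3.292×10⁴ ft·lbf/s → 44633.6 W
0.08504 day → 7347.46 s
E = P × t = 44633.6 × 7347.46 = 3.27944×10⁸ J
0.2797 kJ/grain → 4.31643×10⁶ J/kg
m = E / e_s = 3.27944×10⁸ / 4.31643×10⁶ = 75.9757 kg
In lb: 75.9757 / 0.453592 = 167.498 lb

167.5 lb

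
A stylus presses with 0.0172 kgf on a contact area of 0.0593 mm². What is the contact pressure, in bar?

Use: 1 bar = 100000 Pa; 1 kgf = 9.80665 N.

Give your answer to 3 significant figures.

0.0172 kgf × 9.80665 → 0.168674 N
0.0593 mm² × 10⁻⁶ → 5.93×10⁻⁸ m²
P = F / A = 0.168674 N / 5.93×10⁻⁸ m² = 2.84442×10⁶ Pa
2.84442×10⁶ Pa ÷ (100000 Pa/bar) = 28.4442 bar

28.4 bar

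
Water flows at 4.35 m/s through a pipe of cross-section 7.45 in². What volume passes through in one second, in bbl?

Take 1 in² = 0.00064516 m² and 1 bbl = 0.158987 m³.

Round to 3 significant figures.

7.45 in² × 0.00064516 → 0.00480644 m²
V = v × A × t = 4.35 m/s × 0.00480644 m² × 1 s = 0.020908 m³
0.020908 m³ ÷ (0.158987 m³/bbl) = 0.131508 bbl

0.132 bbl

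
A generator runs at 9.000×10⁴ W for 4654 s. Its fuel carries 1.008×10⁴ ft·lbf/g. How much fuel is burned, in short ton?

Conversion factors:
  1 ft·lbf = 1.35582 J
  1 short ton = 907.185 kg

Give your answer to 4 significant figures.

0.03378 short ton

E = P × t = 90000 × 4654 = 4.1886×10⁸ J
1.008×10⁴ ft·lbf/g → 1.36667×10⁷ J/kg
m = E / e_s = 4.1886×10⁸ / 1.36667×10⁷ = 30.6482 kg
In short ton: 30.6482 / 907.185 = 0.0337838 short ton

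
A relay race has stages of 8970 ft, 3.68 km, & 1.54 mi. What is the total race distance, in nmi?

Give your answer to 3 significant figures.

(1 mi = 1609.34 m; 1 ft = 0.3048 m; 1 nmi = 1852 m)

4.80 nmi

8970 ft × 0.3048 = 2734.06 m
3.68 km × 1000 = 3680 m
1.54 mi × 1609.34 = 2478.38 m
Combined: 2734.06 + 3680 + 2478.38 = 8892.44 m
In nmi: 8892.44 / 1852 = 4.80153 nmi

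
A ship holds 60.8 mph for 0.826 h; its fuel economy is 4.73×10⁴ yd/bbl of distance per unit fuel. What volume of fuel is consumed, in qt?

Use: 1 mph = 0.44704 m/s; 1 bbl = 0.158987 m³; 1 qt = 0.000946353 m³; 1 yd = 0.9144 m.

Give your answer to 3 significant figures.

60.8 mph → 27.18 m/s
0.826 h → 2973.6 s
d = v × t = 27.18 × 2973.6 = 80822.4 m
4.73×10⁴ yd/bbl → 272042 m/m³
V = d / (distance per unit fuel) = 80822.4 / 272042 = 0.297095 m³
In qt: 0.297095 / 0.000946353 = 313.937 qt

314 qt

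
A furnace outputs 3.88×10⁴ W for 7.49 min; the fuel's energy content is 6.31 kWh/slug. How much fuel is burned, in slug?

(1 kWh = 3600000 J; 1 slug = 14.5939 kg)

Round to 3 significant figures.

0.768 slug

7.49 min → 449.4 s
E = P × t = 38800 × 449.4 = 1.74367×10⁷ J
6.31 kWh/slug → 1.55654×10⁶ J/kg
m = E / e_s = 1.74367×10⁷ / 1.55654×10⁶ = 11.2022 kg
In slug: 11.2022 / 14.5939 = 0.767595 slug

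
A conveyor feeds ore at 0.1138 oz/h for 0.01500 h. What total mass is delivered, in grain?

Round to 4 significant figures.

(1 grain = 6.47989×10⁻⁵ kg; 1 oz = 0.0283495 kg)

0.1138 oz/h → 8.96159×10⁻⁷ kg/s
0.01500 h → 54 s
m = ṁ × t = 8.96159×10⁻⁷ × 54 = 4.83926×10⁻⁵ kg
In grain: 4.83926×10⁻⁵ / 6.47989×10⁻⁵ = 0.746812 grain

0.7468 grain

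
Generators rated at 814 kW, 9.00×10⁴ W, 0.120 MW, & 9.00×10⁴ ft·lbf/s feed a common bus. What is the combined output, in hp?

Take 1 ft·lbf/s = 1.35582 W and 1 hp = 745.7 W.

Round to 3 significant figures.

1540 hp

814 kW × 1000 → 814000 W
9.00×10⁴ W (already W)
0.120 MW × 1000000 → 120000 W
9.00×10⁴ ft·lbf/s × 1.35582 → 122024 W
Combined: 814000 + 90000 + 120000 + 122024 = 1.14602×10⁶ W
In hp: 1.14602×10⁶ / 745.7 = 1536.84 hp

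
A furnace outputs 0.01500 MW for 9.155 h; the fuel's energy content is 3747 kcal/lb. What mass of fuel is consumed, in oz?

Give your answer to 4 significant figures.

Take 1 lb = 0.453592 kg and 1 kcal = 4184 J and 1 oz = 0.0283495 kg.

504.5 oz

0.01500 MW → 15000 W
9.155 h → 32958 s
E = P × t = 15000 × 32958 = 4.9437×10⁸ J
3747 kcal/lb → 3.45629×10⁷ J/kg
m = E / e_s = 4.9437×10⁸ / 3.45629×10⁷ = 14.3035 kg
In oz: 14.3035 / 0.0283495 = 504.542 oz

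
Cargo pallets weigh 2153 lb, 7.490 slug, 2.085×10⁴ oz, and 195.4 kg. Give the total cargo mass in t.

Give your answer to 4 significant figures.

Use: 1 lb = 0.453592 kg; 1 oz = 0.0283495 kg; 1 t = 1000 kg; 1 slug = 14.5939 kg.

1.872 t

2153 lb × 0.453592 = 976.584 kg
7.490 slug × 14.5939 = 109.308 kg
2.085×10⁴ oz × 0.0283495 = 591.087 kg
195.4 kg (already kg)
Total: 976.584 + 109.308 + 591.087 + 195.4 = 1872.38 kg
In t: 1872.38 / 1000 = 1.87238 t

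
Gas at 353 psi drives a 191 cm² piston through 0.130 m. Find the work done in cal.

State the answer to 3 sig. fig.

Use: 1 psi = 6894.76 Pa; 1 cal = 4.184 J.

353 psi → 2.43385×10⁶ Pa
191 cm² → 0.0191 m²
F = P × A = 2.43385×10⁶ × 0.0191 = 46486.5 N
W = F × d = 46486.5 × 0.13 = 6043.24 J
In cal: 6043.24 / 4.184 = 1444.37 cal

1440 cal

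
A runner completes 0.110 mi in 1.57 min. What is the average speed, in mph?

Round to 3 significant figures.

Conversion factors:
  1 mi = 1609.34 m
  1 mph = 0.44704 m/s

0.110 mi × 1609.34 = 177.027 m
1.57 min × 60 = 94.2 s
v = d / t = 177.027 m / 94.2 s = 1.87927 m/s
1.87927 m/s ÷ (0.44704 m/s/mph) = 4.20381 mph

4.20 mph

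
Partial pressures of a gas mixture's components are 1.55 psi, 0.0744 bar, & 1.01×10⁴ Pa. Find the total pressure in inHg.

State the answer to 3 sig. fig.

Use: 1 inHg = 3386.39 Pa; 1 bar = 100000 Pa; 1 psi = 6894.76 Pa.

1.55 psi × 6894.76 = 10686.9 Pa
0.0744 bar × 100000 = 7440 Pa
1.01×10⁴ Pa (already Pa)
Total: 10686.9 + 7440 + 10100 = 28226.9 Pa
In inHg: 28226.9 / 3386.39 = 8.3354 inHg

8.34 inHg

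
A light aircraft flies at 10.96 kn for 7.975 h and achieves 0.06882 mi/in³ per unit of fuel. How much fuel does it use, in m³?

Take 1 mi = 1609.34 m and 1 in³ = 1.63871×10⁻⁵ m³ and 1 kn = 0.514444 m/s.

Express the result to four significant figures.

10.96 kn → 5.63831 m/s
7.975 h → 28710 s
d = v × t = 5.63831 × 28710 = 161876 m
0.06882 mi/in³ → 6.75866×10⁶ m/m³
V = d / (distance per unit fuel) = 161876 / 6.75866×10⁶ = 0.0239509 m³

0.02395 m³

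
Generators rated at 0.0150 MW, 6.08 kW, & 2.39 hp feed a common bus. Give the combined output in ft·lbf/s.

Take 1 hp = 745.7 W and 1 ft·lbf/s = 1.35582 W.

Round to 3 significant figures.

1.69×10⁴ ft·lbf/s

0.0150 MW × 1000000 = 15000 W
6.08 kW × 1000 = 6080 W
2.39 hp × 745.7 = 1782.22 W
Sum: 15000 + 6080 + 1782.22 = 22862.2 W
In ft·lbf/s: 22862.2 / 1.35582 = 16862.3 ft·lbf/s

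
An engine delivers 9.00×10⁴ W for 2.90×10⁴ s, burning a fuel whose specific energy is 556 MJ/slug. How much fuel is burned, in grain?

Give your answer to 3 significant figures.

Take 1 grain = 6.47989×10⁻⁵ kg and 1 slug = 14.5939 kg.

1.06×10⁶ grain

E = P × t = 90000 × 29000 = 2.61×10⁹ J
556 MJ/slug → 3.80981×10⁷ J/kg
m = E / e_s = 2.61×10⁹ / 3.80981×10⁷ = 68.5074 kg
In grain: 68.5074 / 6.47989×10⁻⁵ = 1.05723×10⁶ grain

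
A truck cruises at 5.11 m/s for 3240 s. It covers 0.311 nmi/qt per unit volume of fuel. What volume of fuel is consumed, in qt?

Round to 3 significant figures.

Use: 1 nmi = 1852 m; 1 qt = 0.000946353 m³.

d = v × t = 5.11 × 3240 = 16556.4 m
0.311 nmi/qt → 608623 m/m³
V = d / (distance per unit fuel) = 16556.4 / 608623 = 0.027203 m³
In qt: 0.027203 / 0.000946353 = 28.7451 qt

28.7 qt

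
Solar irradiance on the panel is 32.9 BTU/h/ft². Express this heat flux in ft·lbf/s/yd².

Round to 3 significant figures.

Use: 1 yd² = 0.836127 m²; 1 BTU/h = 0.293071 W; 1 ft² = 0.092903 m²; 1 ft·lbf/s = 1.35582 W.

64.0 ft·lbf/s/yd²

32.9 BTU/h/ft² × 0.293071 W/BTU/h ÷ 0.092903 m²/ft² = 103.786 W/m²
103.786 W/m² ÷ 1.35582 W/ft·lbf/s × 0.836127 m²/yd² = 64.0043 ft·lbf/s/yd²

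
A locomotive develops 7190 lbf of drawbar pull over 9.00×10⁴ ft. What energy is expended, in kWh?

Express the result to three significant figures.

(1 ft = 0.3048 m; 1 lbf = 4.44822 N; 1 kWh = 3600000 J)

244 kWh

7190 lbf × 4.44822 → 31982.7 N
9.00×10⁴ ft × 0.3048 → 27432 m
W = F × d = 31982.7 N × 27432 m = 8.77349×10⁸ J
8.77349×10⁸ J ÷ (3600000 J/kWh) = 243.708 kWh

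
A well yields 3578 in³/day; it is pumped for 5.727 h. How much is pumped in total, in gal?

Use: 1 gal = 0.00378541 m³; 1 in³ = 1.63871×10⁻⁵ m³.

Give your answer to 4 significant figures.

3.696 gal

3578 in³/day → 6.78623×10⁻⁷ m³/s
5.727 h → 20617.2 s
V = Q × t = 6.78623×10⁻⁷ × 20617.2 = 0.0139913 m³
In gal: 0.0139913 / 0.00378541 = 3.69611 gal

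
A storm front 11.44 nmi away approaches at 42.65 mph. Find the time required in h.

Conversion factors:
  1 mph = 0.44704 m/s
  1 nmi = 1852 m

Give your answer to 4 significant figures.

11.44 nmi × 1852 → 21186.9 m
42.65 mph × 0.44704 → 19.0663 m/s
t = d / v = 21186.9 m / 19.0663 m/s = 1111.22 s
1111.22 s ÷ (3600 s/h) = 0.308672 h

0.3087 h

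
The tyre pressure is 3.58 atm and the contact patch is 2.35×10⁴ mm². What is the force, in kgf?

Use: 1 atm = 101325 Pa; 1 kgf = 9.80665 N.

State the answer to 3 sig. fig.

869 kgf

3.58 atm × 101325 = 362744 Pa
2.35×10⁴ mm² × 10⁻⁶ = 0.0235 m²
F = P × A = 362744 Pa × 0.0235 m² = 8524.48 N
8524.48 N ÷ (9.80665 N/kgf) = 869.255 kgf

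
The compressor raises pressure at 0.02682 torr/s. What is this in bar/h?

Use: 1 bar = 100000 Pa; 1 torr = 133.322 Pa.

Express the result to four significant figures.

0.1287 bar/h

0.02682 torr/s × 133.322 Pa/torr = 3.5757 Pa/s
3.5757 Pa/s ÷ 100000 Pa/bar × 3600 s/h = 0.128725 bar/h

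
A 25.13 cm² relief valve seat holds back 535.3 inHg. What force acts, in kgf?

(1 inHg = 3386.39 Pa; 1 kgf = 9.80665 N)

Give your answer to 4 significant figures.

464.5 kgf

535.3 inHg × 3386.39 → 1.81273×10⁶ Pa
25.13 cm² × 0.0001 → 0.002513 m²
F = P × A = 1.81273×10⁶ Pa × 0.002513 m² = 4555.39 N
4555.39 N ÷ (9.80665 N/kgf) = 464.521 kgf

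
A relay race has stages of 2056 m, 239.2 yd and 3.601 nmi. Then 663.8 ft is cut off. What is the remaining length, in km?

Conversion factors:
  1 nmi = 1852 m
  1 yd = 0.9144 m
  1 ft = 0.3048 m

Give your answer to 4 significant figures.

8.741 km

2056 m (already m)
239.2 yd × 0.9144 = 218.724 m
3.601 nmi × 1852 = 6669.05 m
663.8 ft × 0.3048 = 202.326 m
Sum: 2056 + 218.724 + 6669.05 − 202.326 = 8741.45 m
In km: 8741.45 / 1000 = 8.74145 km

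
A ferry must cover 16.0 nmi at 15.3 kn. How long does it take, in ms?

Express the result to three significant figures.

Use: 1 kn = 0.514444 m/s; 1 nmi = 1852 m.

16.0 nmi × 1852 = 29632 m
15.3 kn × 0.514444 = 7.87099 m/s
t = d / v = 29632 m / 7.87099 m/s = 3764.71 s
3764.71 s ÷ (0.001 s/ms) = 3.76471×10⁶ ms

3.76×10⁶ ms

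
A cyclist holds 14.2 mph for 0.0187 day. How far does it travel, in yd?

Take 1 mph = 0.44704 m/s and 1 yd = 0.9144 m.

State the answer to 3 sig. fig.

1.12×10⁴ yd

14.2 mph × 0.44704 = 6.34797 m/s
0.0187 day × 86400 = 1615.68 s
d = v × t = 6.34797 m/s × 1615.68 s = 10256.3 m
10256.3 m ÷ (0.9144 m/yd) = 11216.4 yd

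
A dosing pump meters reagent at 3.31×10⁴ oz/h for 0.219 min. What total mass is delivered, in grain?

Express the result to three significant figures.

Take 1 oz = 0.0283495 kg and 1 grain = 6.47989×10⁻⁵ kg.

5.29×10⁴ grain

3.31×10⁴ oz/h → 0.260658 kg/s
0.219 min → 13.14 s
m = ṁ × t = 0.260658 × 13.14 = 3.42505 kg
In grain: 3.42505 / 6.47989×10⁻⁵ = 52856.6 grain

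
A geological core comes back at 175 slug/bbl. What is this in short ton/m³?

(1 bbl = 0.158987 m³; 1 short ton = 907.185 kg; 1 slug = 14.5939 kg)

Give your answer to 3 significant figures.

17.7 short ton/m³

175 slug/bbl × 14.5939 kg/slug ÷ 0.158987 m³/bbl = 16063.8 kg/m³
16063.8 kg/m³ ÷ 907.185 kg/short ton = 17.7073 short ton/m³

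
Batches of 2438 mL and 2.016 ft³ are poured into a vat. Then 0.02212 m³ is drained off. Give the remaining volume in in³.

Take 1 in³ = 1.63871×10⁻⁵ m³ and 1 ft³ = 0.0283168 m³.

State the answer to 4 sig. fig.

2283 in³

2438 mL × 10⁻⁶ = 0.002438 m³
2.016 ft³ × 0.0283168 = 0.0570867 m³
0.02212 m³ (already m³)
Result: 0.002438 + 0.0570867 − 0.02212 = 0.0374047 m³
In in³: 0.0374047 / 1.63871×10⁻⁵ = 2282.57 in³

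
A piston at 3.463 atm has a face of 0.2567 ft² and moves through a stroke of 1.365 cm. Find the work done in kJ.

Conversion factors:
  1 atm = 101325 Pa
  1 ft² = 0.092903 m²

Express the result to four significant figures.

0.1142 kJ

3.463 atm → 350888 Pa
0.2567 ft² → 0.0238482 m²
F = P × A = 350888 × 0.0238482 = 8368.05 N
1.365 cm → 0.01365 m
W = F × d = 8368.05 × 0.01365 = 114.224 J
In kJ: 114.224 / 1000 = 0.114224 kJ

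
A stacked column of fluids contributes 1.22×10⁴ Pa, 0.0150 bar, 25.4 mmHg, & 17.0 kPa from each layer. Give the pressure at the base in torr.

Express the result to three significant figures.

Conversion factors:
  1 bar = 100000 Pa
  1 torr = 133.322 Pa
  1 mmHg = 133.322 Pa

256 torr

1.22×10⁴ Pa (already Pa)
0.0150 bar × 100000 → 1500 Pa
25.4 mmHg × 133.322 → 3386.38 Pa
17.0 kPa × 1000 → 17000 Pa
Total: 12200 + 1500 + 3386.38 + 17000 = 34086.4 Pa
In torr: 34086.4 / 133.322 = 255.67 torr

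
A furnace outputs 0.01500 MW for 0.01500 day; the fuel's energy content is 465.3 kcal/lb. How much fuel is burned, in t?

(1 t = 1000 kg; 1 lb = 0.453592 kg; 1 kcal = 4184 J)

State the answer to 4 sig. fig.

0.004529 t

0.01500 MW → 15000 W
0.01500 day → 1296 s
E = P × t = 15000 × 1296 = 1.944×10⁷ J
465.3 kcal/lb → 4.292×10⁶ J/kg
m = E / e_s = 1.944×10⁷ / 4.292×10⁶ = 4.52936 kg
In t: 4.52936 / 1000 = 0.00452936 t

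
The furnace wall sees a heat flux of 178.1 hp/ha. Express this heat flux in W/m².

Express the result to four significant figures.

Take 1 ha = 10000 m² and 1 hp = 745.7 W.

13.28 W/m²

178.1 hp/ha × 745.7 W/hp ÷ 10000 m²/ha = 13.2809 W/m²
13.2809 W/m²  = 13.2809 W/m²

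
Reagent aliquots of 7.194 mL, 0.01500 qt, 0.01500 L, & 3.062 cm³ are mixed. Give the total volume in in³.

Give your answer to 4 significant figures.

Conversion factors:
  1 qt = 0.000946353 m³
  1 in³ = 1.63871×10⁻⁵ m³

7.194 mL × 10⁻⁶ = 7.194×10⁻⁶ m³
0.01500 qt × 0.000946353 = 1.41953×10⁻⁵ m³
0.01500 L × 0.001 = 1.5×10⁻⁵ m³
3.062 cm³ × 10⁻⁶ = 3.062×10⁻⁶ m³
Sum: 7.194×10⁻⁶ + 1.41953×10⁻⁵ + 1.5×10⁻⁵ + 3.062×10⁻⁶ = 3.94513×10⁻⁵ m³
In in³: 3.94513×10⁻⁵ / 1.63871×10⁻⁵ = 2.40746 in³

2.407 in³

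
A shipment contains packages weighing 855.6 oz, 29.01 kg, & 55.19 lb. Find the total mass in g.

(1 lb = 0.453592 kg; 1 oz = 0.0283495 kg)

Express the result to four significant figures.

7.830×10⁴ g

855.6 oz × 0.0283495 → 24.2558 kg
29.01 kg (already kg)
55.19 lb × 0.453592 → 25.0337 kg
Total: 24.2558 + 29.01 + 25.0337 = 78.2995 kg
In g: 78.2995 / 0.001 = 78299.5 g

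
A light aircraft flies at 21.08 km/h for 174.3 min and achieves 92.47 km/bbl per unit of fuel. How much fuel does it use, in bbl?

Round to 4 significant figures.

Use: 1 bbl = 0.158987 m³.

21.08 km/h → 5.85556 m/s
174.3 min → 10458 s
d = v × t = 5.85556 × 10458 = 61237.4 m
92.47 km/bbl → 581620 m/m³
V = d / (distance per unit fuel) = 61237.4 / 581620 = 0.105288 m³
In bbl: 0.105288 / 0.158987 = 0.662243 bbl

0.6622 bbl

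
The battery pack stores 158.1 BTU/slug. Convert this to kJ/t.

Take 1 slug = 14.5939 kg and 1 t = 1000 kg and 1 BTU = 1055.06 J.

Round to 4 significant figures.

158.1 BTU/slug × 1055.06 J/BTU ÷ 14.5939 kg/slug = 11429.8 J/kg
11429.8 J/kg ÷ 1000 J/kJ × 1000 kg/t = 11429.8 kJ/t

1.143×10⁴ kJ/t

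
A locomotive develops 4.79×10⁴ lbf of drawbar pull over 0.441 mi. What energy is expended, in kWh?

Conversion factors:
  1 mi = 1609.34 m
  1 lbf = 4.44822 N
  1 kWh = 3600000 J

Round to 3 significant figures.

4.79×10⁴ lbf × 4.44822 = 213070 N
0.441 mi × 1609.34 = 709.719 m
W = F × d = 213070 N × 709.719 m = 1.5122×10⁸ J
1.5122×10⁸ J ÷ (3600000 J/kWh) = 42.0056 kWh

42.0 kWh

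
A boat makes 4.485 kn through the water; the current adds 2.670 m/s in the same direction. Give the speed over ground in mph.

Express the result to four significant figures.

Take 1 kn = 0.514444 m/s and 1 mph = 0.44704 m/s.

11.13 mph

4.485 kn × 0.514444 = 2.30728 m/s
2.670 m/s (already m/s)
Total: 2.30728 + 2.67 = 4.97728 m/s
In mph: 4.97728 / 0.44704 = 11.1339 mph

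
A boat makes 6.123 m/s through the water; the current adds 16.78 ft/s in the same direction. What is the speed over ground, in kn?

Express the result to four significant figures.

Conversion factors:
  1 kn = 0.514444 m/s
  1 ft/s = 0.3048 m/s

21.84 kn

6.123 m/s (already m/s)
16.78 ft/s × 0.3048 = 5.11454 m/s
Combined: 6.123 + 5.11454 = 11.2375 m/s
In kn: 11.2375 / 0.514444 = 21.844 kn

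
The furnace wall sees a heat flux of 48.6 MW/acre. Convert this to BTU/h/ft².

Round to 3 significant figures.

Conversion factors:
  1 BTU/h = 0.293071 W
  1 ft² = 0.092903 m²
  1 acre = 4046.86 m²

48.6 MW/acre × 1000000 W/MW ÷ 4046.86 m²/acre = 12009.3 W/m²
12009.3 W/m² ÷ 0.293071 W/BTU/h × 0.092903 m²/ft² = 3806.93 BTU/h/ft²

3810 BTU/h/ft²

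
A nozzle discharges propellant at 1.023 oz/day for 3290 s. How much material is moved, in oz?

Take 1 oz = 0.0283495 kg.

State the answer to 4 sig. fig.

0.03895 oz

1.023 oz/day → 3.35666×10⁻⁷ kg/s
m = ṁ × t = 3.35666×10⁻⁷ × 3290 = 0.00110434 kg
In oz: 0.00110434 / 0.0283495 = 0.0389545 oz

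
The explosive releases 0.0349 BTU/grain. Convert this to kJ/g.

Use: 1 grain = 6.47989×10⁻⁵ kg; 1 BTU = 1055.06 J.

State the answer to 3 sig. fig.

0.0349 BTU/grain × 1055.06 J/BTU ÷ 6.47989×10⁻⁵ kg/grain = 568244 J/kg
568244 J/kg ÷ 1000 J/kJ × 0.001 kg/g = 0.568244 kJ/g

0.568 kJ/g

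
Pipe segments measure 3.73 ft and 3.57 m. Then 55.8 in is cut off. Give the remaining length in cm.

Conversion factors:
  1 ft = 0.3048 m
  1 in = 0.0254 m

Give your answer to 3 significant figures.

329 cm

3.73 ft × 0.3048 = 1.1369 m
3.57 m (already m)
55.8 in × 0.0254 = 1.41732 m
Result: 1.1369 + 3.57 − 1.41732 = 3.28958 m
In cm: 3.28958 / 0.01 = 328.958 cm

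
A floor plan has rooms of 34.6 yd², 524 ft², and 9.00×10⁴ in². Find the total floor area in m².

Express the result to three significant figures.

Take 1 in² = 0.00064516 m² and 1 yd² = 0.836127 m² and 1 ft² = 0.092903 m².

34.6 yd² × 0.836127 = 28.93 m²
524 ft² × 0.092903 = 48.6812 m²
9.00×10⁴ in² × 0.00064516 = 58.0644 m²
Combined: 28.93 + 48.6812 + 58.0644 = 135.676 m²

136 m²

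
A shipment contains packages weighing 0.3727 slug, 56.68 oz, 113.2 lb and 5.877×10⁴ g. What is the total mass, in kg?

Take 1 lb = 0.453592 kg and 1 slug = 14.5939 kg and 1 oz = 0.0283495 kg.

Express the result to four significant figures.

0.3727 slug × 14.5939 → 5.43915 kg
56.68 oz × 0.0283495 → 1.60685 kg
113.2 lb × 0.453592 → 51.3466 kg
5.877×10⁴ g × 0.001 → 58.77 kg
Total: 5.43915 + 1.60685 + 51.3466 + 58.77 = 117.163 kg

117.2 kg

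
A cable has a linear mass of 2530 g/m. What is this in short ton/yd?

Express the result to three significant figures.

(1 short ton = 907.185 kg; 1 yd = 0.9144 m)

0.00255 short ton/yd

2530 g/m × 0.001 kg/g = 2.53 kg/m
2.53 kg/m ÷ 907.185 kg/short ton × 0.9144 m/yd = 0.00255012 short ton/yd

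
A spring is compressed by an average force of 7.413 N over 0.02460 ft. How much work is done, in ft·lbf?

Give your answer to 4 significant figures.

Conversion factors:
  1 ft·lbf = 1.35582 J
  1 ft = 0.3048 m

0.04100 ft·lbf

0.02460 ft × 0.3048 = 0.00749808 m
W = F × d = 7.413 N × 0.00749808 m = 0.0555833 J
0.0555833 J ÷ (1.35582 J/ft·lbf) = 0.0409961 ft·lbf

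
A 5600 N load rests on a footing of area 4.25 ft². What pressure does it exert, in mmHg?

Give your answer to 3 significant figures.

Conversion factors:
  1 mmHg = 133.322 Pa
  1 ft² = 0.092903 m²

106 mmHg

4.25 ft² × 0.092903 → 0.394838 m²
P = F / A = 5600 N / 0.394838 m² = 14183 Pa
14183 Pa ÷ (133.322 Pa/mmHg) = 106.382 mmHg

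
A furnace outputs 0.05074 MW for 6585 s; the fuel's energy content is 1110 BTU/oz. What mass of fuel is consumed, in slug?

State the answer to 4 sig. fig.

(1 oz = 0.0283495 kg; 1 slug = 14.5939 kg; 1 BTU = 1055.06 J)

0.5542 slug

0.05074 MW → 50740 W
E = P × t = 50740 × 6585 = 3.34123×10⁸ J
1110 BTU/oz → 4.131×10⁷ J/kg
m = E / e_s = 3.34123×10⁸ / 4.131×10⁷ = 8.08819 kg
In slug: 8.08819 / 14.5939 = 0.554217 slug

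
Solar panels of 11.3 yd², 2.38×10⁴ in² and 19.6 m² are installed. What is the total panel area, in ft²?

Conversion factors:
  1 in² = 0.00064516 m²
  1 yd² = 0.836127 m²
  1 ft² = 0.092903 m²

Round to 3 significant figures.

11.3 yd² × 0.836127 = 9.44824 m²
2.38×10⁴ in² × 0.00064516 = 15.3548 m²
19.6 m² (already m²)
Combined: 9.44824 + 15.3548 + 19.6 = 44.403 m²
In ft²: 44.403 / 0.092903 = 477.95 ft²

478 ft²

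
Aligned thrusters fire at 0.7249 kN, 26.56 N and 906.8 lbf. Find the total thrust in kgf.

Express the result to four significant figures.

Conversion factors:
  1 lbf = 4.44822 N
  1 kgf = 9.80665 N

487.9 kgf

0.7249 kN × 1000 → 724.9 N
26.56 N (already N)
906.8 lbf × 4.44822 → 4033.65 N
Total: 724.9 + 26.56 + 4033.65 = 4785.11 N
In kgf: 4785.11 / 9.80665 = 487.945 kgf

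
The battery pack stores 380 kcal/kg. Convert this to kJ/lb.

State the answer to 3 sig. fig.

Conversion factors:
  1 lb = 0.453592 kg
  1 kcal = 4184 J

721 kJ/lb

380 kcal/kg × 4184 J/kcal = 1.58992×10⁶ J/kg
1.58992×10⁶ J/kg ÷ 1000 J/kJ × 0.453592 kg/lb = 721.175 kJ/lb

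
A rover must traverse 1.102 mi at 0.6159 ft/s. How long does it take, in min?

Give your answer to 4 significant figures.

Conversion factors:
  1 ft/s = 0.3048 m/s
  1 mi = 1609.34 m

157.5 min

1.102 mi × 1609.34 = 1773.49 m
0.6159 ft/s × 0.3048 = 0.187726 m/s
t = d / v = 1773.49 m / 0.187726 m/s = 9447.23 s
9447.23 s ÷ (60 s/min) = 157.454 min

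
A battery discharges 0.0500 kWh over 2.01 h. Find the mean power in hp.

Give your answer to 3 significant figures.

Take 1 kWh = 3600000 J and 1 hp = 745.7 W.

0.0500 kWh × 3600000 → 180000 J
2.01 h × 3600 → 7236 s
P = E / t = 180000 J / 7236 s = 24.8756 W
24.8756 W ÷ (745.7 W/hp) = 0.0333587 hp

0.0334 hp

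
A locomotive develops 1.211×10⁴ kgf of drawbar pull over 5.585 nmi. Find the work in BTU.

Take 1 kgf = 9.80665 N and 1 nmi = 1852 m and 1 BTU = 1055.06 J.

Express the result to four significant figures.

1.164×10⁶ BTU

1.211×10⁴ kgf × 9.80665 → 118759 N
5.585 nmi × 1852 → 10343.4 m
W = F × d = 118759 N × 10343.4 m = 1.22837×10⁹ J
1.22837×10⁹ J ÷ (1055.06 J/BTU) = 1.16427×10⁶ BTU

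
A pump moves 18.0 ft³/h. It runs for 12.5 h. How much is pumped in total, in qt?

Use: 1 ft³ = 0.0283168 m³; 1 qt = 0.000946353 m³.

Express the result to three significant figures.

18.0 ft³/h → 1.41584×10⁻⁴ m³/s
12.5 h → 45000 s
V = Q × t = 1.41584×10⁻⁴ × 45000 = 6.37128 m³
In qt: 6.37128 / 0.000946353 = 6732.46 qt

6730 qt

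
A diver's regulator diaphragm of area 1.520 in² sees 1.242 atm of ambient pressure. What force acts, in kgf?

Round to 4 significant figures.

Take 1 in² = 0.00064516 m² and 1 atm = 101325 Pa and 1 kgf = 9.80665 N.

12.58 kgf

1.242 atm × 101325 = 125846 Pa
1.520 in² × 0.00064516 = 9.80643×10⁻⁴ m²
F = P × A = 125846 Pa × 9.80643×10⁻⁴ m² = 123.41 N
123.41 N ÷ (9.80665 N/kgf) = 12.5843 kgf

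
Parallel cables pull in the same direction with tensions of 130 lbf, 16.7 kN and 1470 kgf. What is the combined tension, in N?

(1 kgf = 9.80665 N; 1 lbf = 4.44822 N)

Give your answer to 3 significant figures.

3.17×10⁴ N

130 lbf × 4.44822 = 578.269 N
16.7 kN × 1000 = 16700 N
1470 kgf × 9.80665 = 14415.8 N
Total: 578.269 + 16700 + 14415.8 = 31694.1 N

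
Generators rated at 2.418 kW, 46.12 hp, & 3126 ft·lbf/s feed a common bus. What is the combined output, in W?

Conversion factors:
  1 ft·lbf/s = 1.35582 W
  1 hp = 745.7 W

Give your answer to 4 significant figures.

4.105×10⁴ W

2.418 kW × 1000 = 2418 W
46.12 hp × 745.7 = 34391.7 W
3126 ft·lbf/s × 1.35582 = 4238.29 W
Combined: 2418 + 34391.7 + 4238.29 = 41048 W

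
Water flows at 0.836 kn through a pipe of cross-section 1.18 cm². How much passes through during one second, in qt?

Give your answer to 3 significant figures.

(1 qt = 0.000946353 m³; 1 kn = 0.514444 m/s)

0.836 kn × 0.514444 = 0.430075 m/s
1.18 cm² × 0.0001 = 1.18×10⁻⁴ m²
V = v × A × t = 0.430075 m/s × 1.18×10⁻⁴ m² × 1 s = 5.07488×10⁻⁵ m³
5.07488×10⁻⁵ m³ ÷ (0.000946353 m³/qt) = 0.0536257 qt

0.0536 qt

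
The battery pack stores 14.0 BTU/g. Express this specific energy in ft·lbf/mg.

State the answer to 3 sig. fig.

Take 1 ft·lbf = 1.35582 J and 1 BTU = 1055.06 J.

10.9 ft·lbf/mg

14.0 BTU/g × 1055.06 J/BTU ÷ 0.001 kg/g = 1.47708×10⁷ J/kg
1.47708×10⁷ J/kg ÷ 1.35582 J/ft·lbf × 10⁻⁶ kg/mg = 10.8944 ft·lbf/mg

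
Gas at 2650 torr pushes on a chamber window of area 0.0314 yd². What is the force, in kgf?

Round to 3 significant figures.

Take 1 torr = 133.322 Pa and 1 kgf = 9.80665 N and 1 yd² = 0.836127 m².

946 kgf

2650 torr × 133.322 = 353303 Pa
0.0314 yd² × 0.836127 = 0.0262544 m²
F = P × A = 353303 Pa × 0.0262544 m² = 9275.76 N
9275.76 N ÷ (9.80665 N/kgf) = 945.864 kgf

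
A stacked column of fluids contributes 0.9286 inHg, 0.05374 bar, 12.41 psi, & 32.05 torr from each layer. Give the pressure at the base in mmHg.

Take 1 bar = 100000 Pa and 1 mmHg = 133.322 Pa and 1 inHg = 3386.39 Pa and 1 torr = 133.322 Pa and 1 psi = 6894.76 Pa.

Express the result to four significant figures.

737.7 mmHg

0.9286 inHg × 3386.39 = 3144.6 Pa
0.05374 bar × 100000 = 5374 Pa
12.41 psi × 6894.76 = 85564 Pa
32.05 torr × 133.322 = 4272.97 Pa
Combined: 3144.6 + 5374 + 85564 + 4272.97 = 98355.6 Pa
In mmHg: 98355.6 / 133.322 = 737.73 mmHg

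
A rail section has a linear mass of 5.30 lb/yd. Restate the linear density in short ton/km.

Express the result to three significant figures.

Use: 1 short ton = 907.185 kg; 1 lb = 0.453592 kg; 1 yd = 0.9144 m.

5.30 lb/yd × 0.453592 kg/lb ÷ 0.9144 m/yd = 2.62909 kg/m
2.62909 kg/m ÷ 907.185 kg/short ton × 1000 m/km = 2.89807 short ton/km

2.90 short ton/km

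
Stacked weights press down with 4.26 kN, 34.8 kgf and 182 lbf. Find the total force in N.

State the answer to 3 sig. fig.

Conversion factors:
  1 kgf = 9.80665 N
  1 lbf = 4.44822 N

5410 N

4.26 kN × 1000 → 4260 N
34.8 kgf × 9.80665 → 341.271 N
182 lbf × 4.44822 → 809.576 N
Total: 4260 + 341.271 + 809.576 = 5410.85 N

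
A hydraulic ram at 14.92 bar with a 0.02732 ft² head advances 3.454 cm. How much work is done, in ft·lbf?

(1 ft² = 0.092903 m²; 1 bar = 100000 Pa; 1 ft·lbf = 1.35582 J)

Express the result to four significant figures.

14.92 bar → 1.492×10⁶ Pa
0.02732 ft² → 0.00253811 m²
F = P × A = 1.492×10⁶ × 0.00253811 = 3786.86 N
3.454 cm → 0.03454 m
W = F × d = 3786.86 × 0.03454 = 130.798 J
In ft·lbf: 130.798 / 1.35582 = 96.4715 ft·lbf

96.47 ft·lbf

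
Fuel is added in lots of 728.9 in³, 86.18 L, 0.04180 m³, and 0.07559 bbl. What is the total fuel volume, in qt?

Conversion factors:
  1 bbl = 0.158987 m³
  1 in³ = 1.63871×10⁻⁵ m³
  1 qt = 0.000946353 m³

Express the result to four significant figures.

728.9 in³ × 1.63871×10⁻⁵ = 0.0119446 m³
86.18 L × 0.001 = 0.08618 m³
0.04180 m³ (already m³)
0.07559 bbl × 0.158987 = 0.0120178 m³
Combined: 0.0119446 + 0.08618 + 0.0418 + 0.0120178 = 0.151942 m³
In qt: 0.151942 / 0.000946353 = 160.555 qt

160.6 qt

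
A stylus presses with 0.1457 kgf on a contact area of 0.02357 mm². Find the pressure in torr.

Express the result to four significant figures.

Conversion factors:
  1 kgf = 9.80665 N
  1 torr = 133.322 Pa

0.1457 kgf × 9.80665 = 1.42883 N
0.02357 mm² × 10⁻⁶ = 2.357×10⁻⁸ m²
P = F / A = 1.42883 N / 2.357×10⁻⁸ m² = 6.06207×10⁷ Pa
6.06207×10⁷ Pa ÷ (133.322 Pa/torr) = 454694 torr

4.547×10⁵ torr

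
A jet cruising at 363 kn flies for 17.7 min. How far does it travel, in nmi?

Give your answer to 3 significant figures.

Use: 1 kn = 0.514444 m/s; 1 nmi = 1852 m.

107 nmi

363 kn × 0.514444 = 186.743 m/s
17.7 min × 60 = 1062 s
d = v × t = 186.743 m/s × 1062 s = 198321 m
198321 m ÷ (1852 m/nmi) = 107.085 nmi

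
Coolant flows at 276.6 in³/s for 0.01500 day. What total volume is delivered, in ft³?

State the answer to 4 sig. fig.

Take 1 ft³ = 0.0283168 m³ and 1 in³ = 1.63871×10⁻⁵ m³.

207.5 ft³

276.6 in³/s → 0.00453267 m³/s
0.01500 day → 1296 s
V = Q × t = 0.00453267 × 1296 = 5.87434 m³
In ft³: 5.87434 / 0.0283168 = 207.451 ft³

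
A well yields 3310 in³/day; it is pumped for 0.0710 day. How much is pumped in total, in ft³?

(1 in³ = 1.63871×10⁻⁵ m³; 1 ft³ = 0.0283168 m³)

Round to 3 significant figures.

0.136 ft³

3310 in³/day → 6.27793×10⁻⁷ m³/s
0.0710 day → 6134.4 s
V = Q × t = 6.27793×10⁻⁷ × 6134.4 = 0.00385113 m³
In ft³: 0.00385113 / 0.0283168 = 0.136002 ft³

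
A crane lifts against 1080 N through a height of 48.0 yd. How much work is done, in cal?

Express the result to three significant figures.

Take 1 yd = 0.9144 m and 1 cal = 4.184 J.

1.13×10⁴ cal

48.0 yd × 0.9144 → 43.8912 m
W = F × d = 1080 N × 43.8912 m = 47402.5 J
47402.5 J ÷ (4.184 J/cal) = 11329.5 cal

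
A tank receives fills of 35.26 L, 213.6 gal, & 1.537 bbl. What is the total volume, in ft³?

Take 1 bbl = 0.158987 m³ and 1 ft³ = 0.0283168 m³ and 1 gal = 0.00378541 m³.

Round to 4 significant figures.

35.26 L × 0.001 = 0.03526 m³
213.6 gal × 0.00378541 = 0.808564 m³
1.537 bbl × 0.158987 = 0.244363 m³
Combined: 0.03526 + 0.808564 + 0.244363 = 1.08819 m³
In ft³: 1.08819 / 0.0283168 = 38.4291 ft³

38.43 ft³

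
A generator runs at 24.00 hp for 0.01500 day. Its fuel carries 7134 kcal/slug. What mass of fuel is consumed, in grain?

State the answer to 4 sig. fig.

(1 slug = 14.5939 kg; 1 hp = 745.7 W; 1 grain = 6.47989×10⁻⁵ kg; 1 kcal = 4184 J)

24.00 hp → 17896.8 W
0.01500 day → 1296 s
E = P × t = 17896.8 × 1296 = 2.31943×10⁷ J
7134 kcal/slug → 2.04528×10⁶ J/kg
m = E / e_s = 2.31943×10⁷ / 2.04528×10⁶ = 11.3404 kg
In grain: 11.3404 / 6.47989×10⁻⁵ = 175009 grain

1.750×10⁵ grain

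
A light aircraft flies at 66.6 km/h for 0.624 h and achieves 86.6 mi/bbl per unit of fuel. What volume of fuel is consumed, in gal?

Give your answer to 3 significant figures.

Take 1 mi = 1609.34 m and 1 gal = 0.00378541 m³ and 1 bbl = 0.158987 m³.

66.6 km/h → 18.5 m/s
0.624 h → 2246.4 s
d = v × t = 18.5 × 2246.4 = 41558.4 m
86.6 mi/bbl → 876605 m/m³
V = d / (distance per unit fuel) = 41558.4 / 876605 = 0.0474084 m³
In gal: 0.0474084 / 0.00378541 = 12.524 gal

12.5 gal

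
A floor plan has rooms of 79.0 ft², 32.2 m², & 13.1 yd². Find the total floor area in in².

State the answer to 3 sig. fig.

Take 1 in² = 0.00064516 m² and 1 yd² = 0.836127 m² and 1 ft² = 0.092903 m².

7.83×10⁴ in²

79.0 ft² × 0.092903 → 7.33934 m²
32.2 m² (already m²)
13.1 yd² × 0.836127 → 10.9533 m²
Combined: 7.33934 + 32.2 + 10.9533 = 50.4926 m²
In in²: 50.4926 / 0.00064516 = 78263.7 in²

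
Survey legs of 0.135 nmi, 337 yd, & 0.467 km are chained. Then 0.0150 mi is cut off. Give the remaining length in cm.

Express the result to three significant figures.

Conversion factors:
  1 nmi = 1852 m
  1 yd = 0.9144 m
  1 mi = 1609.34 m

0.135 nmi × 1852 = 250.02 m
337 yd × 0.9144 = 308.153 m
0.467 km × 1000 = 467 m
0.0150 mi × 1609.34 = 24.1401 m
Net: 250.02 + 308.153 + 467 − 24.1401 = 1001.03 m
In cm: 1001.03 / 0.01 = 100103 cm

1.00×10⁵ cm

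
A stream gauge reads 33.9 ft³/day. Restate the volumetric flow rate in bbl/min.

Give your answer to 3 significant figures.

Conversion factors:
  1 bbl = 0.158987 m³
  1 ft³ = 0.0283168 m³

0.00419 bbl/min

33.9 ft³/day × 0.0283168 m³/ft³ ÷ 86400 s/day = 1.11104×10⁻⁵ m³/s
1.11104×10⁻⁵ m³/s ÷ 0.158987 m³/bbl × 60 s/min = 0.00419295 bbl/min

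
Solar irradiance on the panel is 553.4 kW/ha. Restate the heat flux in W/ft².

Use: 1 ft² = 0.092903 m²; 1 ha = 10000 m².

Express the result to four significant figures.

553.4 kW/ha × 1000 W/kW ÷ 10000 m²/ha = 55.34 W/m²
55.34 W/m² × 0.092903 m²/ft² = 5.14125 W/ft²

5.141 W/ft²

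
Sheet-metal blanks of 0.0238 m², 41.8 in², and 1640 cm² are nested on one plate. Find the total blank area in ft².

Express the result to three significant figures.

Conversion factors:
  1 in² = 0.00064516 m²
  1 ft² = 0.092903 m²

0.0238 m² (already m²)
41.8 in² × 0.00064516 → 0.0269677 m²
1640 cm² × 0.0001 → 0.164 m²
Total: 0.0238 + 0.0269677 + 0.164 = 0.214768 m²
In ft²: 0.214768 / 0.092903 = 2.31174 ft²

2.31 ft²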